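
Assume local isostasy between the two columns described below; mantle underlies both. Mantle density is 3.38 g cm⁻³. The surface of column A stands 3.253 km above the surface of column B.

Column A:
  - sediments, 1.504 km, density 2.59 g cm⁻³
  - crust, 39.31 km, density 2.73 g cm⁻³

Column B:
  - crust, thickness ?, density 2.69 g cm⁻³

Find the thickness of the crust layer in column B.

22.8 km

Take the compensation level at the base of the deeper column (depth z_c below the surface of column A) and equate Σ ρ_i t_i down to z_c; mantle fills any gap and the z_c terms cancel.
Column A: 1.504×2.59 + 39.31×2.73 + (z_c − 40.814)×3.38
Column B: 3.253×0 + x×2.69 + (z_c − 3.253 − 0 − x)×3.38
The z_c×3.38 term appears on both sides and cancels. Collect the known terms of each column as K = Σ(ρt)_known − 3.38 × (depth of known layers): K_A = 111.21166 − 3.38×40.814 = −26.73966; K_B = 0 − 3.38×(3.253 + 0) = −10.99514.
Balance: K_A = K_B − x×(3.38 − 2.69), so x = (K_B − K_A)/(3.38 − 2.69) = 15.7445/0.69 = 22.8 km.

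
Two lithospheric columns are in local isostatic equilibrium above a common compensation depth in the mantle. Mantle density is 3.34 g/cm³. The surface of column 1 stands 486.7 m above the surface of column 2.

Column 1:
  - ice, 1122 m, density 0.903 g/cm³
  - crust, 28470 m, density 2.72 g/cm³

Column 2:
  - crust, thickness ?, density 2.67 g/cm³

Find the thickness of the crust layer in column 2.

Take the compensation level at the base of the deeper column (depth z_c below the surface of column 1) and equate Σ ρ_i t_i down to z_c; mantle fills any gap and the z_c terms cancel.
Column 1: 1122×0.903 + 28470×2.72 + (z_c − 29592)×3.34
Column 2: 486.7×0 + x×2.67 + (z_c − 486.7 − 0 − x)×3.34
The z_c×3.34 term appears on both sides and cancels. Collect the known terms of each column as K = Σ(ρt)_known − 3.34 × (depth of known layers): K_1 = 78451.566 − 3.34×29592 = −20385.714; K_2 = 0 − 3.34×(486.7 + 0) = −1625.578.
Balance: K_1 = K_2 − x×(3.34 − 2.67), so x = (K_2 − K_1)/(3.34 − 2.67) = 18760.1/0.67 = 28000 m.

28000 m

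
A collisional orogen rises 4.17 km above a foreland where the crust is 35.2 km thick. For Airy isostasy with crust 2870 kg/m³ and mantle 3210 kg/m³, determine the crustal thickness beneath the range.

74.6 km

Root depth r = h ρ_c / (ρ_m − ρ_c) = 4.17 km × 2870 / 340 = 35.2 km.
Total thickness = T + h + r = 35.2 km + 4.17 km + 35.2 km = 74.6 km.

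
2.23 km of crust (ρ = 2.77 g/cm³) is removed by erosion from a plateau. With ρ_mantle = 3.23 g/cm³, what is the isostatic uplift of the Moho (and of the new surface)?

1.91 km

Unloading: uplift u = e ρ_c/ρ_m = 2.23 km × 2.77/3.23 = 1.91 km.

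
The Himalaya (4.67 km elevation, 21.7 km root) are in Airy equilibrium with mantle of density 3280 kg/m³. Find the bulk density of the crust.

2700 kg/m³

ρ_c h = (ρ_m − ρ_c) r → ρ_c (h + r) = ρ_m r → ρ_c = ρ_m r / (h + r).
ρ_c = 3280 × 21.7 km / (4.67 km + 21.7 km) = 2700 kg/m³.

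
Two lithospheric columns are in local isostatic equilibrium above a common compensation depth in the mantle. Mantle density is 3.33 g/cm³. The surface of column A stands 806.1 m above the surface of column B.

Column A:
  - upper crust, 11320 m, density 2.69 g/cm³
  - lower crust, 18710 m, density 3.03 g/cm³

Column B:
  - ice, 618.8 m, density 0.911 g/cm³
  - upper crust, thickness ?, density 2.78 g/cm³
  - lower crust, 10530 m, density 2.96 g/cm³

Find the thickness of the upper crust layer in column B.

Take the compensation level at the base of the deeper column (depth z_c below the surface of column A) and equate Σ ρ_i t_i down to z_c; mantle fills any gap and the z_c terms cancel.
Column A: 11320×2.69 + 18710×3.03 + (z_c − 30030)×3.33
Column B: 806.1×0 + 618.8×0.911 + x×2.78 + 10530×2.96 + (z_c − 806.1 − 11148.8 − x)×3.33
The z_c×3.33 term appears on both sides and cancels. Collect the known terms of each column as K = Σ(ρt)_known − 3.33 × (depth of known layers): K_A = 87142.1 − 3.33×30030 = −12857.8; K_B = 31732.5268 − 3.33×(806.1 + 11148.8) = −8077.2902.
Balance: K_A = K_B − x×(3.33 − 2.78), so x = (K_B − K_A)/(3.33 − 2.78) = 4780.51/0.55 = 8690 m.

8690 m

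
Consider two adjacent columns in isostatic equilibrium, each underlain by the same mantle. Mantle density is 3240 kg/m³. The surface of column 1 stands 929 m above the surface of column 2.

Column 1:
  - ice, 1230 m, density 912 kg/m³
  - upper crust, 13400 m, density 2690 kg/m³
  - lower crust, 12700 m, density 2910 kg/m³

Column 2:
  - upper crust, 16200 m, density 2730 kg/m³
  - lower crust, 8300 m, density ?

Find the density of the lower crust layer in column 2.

Take the compensation level at the base of the deeper column (depth z_c below the surface of column 1) and equate Σ ρ_i t_i down to z_c; mantle fills any gap and the z_c terms cancel.
Column 1: 1230×912 + 13400×2690 + 12700×2910 + (z_c − 27330)×3240
Column 2: 929×0 + 16200×2730 + 8300×ρ + (z_c − 929 − 24500)×3240
The z_c×3240 term appears on both sides and cancels. Collect the known terms of each column as K = Σ(ρt)_known − 3240 × (depth of known layers): K_1 = 74124760 − 3240×27330 = −14424440; K_2 = 44226000 − 3240×(929 + 24500) = −38163960.
Balance: K_1 = K_2 + 8300×ρ, so ρ = (K_1 − K_2)/8300 = 23739500/8300 = 2860 kg/m³.

2860 kg/m³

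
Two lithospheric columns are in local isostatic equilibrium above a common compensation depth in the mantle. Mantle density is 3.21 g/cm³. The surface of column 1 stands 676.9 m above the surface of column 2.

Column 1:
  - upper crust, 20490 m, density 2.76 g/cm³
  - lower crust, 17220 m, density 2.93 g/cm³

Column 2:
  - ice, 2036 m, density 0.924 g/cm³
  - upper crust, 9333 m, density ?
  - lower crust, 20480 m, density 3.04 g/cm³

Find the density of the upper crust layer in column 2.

2.81 g/cm³

Take the compensation level at the base of the deeper column (depth z_c below the surface of column 1) and equate Σ ρ_i t_i down to z_c; mantle fills any gap and the z_c terms cancel.
Column 1: 20490×2.76 + 17220×2.93 + (z_c − 37710)×3.21
Column 2: 676.9×0 + 2036×0.924 + 9333×ρ + 20480×3.04 + (z_c − 676.9 − 31849)×3.21
The z_c×3.21 term appears on both sides and cancels. Collect the known terms of each column as K = Σ(ρt)_known − 3.21 × (depth of known layers): K_1 = 107007 − 3.21×37710 = −14042.1; K_2 = 64140.464 − 3.21×(676.9 + 31849) = −40267.675.
Balance: K_1 = K_2 + 9333×ρ, so ρ = (K_1 − K_2)/9333 = 26225.6/9333 = 2.81 g/cm³.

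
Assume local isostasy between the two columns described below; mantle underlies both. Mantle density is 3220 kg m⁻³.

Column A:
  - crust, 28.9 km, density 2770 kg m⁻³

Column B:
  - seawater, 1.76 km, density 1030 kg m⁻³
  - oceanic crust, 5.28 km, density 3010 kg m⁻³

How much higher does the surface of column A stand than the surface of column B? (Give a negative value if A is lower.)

2.5 km

For any compensation level in the mantle, the mantle terms cancel and isostasy reduces to e = (Σt_A − Σt_B) − (Σ(ρt)_A − Σ(ρt)_B) / ρ_m.
Σt_A = 28.9 km; Σt_B = 7.04 km; Σ(ρt)_A = 80053; Σ(ρt)_B = 17705.6 (in km·kg m⁻³).
e = (28.9 − 7.04) − (80053 − 17705.6) / 3220 = 2.5 km.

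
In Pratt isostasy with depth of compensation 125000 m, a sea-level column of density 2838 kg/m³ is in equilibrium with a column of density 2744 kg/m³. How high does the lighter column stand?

4280 m

ρ_ref D = ρ (D + h) → h = D (ρ_ref − ρ)/ρ.
h = 125000 m × (2838 − 2744)/2744 = 4280 m.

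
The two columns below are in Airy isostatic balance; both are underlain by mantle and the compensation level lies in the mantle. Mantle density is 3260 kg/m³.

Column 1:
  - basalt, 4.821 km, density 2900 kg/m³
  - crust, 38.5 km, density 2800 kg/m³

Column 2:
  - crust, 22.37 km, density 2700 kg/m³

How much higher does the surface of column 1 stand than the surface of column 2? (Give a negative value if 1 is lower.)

2.12 km

For any compensation level in the mantle, the mantle terms cancel and isostasy reduces to e = (Σt_1 − Σt_2) − (Σ(ρt)_1 − Σ(ρt)_2) / ρ_m.
Σt_1 = 43.321 km; Σt_2 = 22.37 km; Σ(ρt)_1 = 121780.9; Σ(ρt)_2 = 60399 (in km·kg/m³).
e = (43.321 − 22.37) − (121780.9 − 60399) / 3260 = 2.12 km.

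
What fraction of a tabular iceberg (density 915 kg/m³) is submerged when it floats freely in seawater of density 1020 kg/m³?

Submerged fraction = ρ_obj/ρ_fluid = 915/1020 = 0.897.

0.897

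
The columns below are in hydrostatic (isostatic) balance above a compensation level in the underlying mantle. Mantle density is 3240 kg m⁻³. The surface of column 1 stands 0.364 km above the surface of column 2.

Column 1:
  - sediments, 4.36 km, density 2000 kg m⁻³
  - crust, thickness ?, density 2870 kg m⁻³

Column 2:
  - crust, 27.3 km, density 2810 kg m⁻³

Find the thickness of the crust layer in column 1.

20.3 km

Take the compensation level at the base of the deeper column (depth z_c below the surface of column 1) and equate Σ ρ_i t_i down to z_c; mantle fills any gap and the z_c terms cancel.
Column 1: 4.36×2000 + x×2870 + (z_c − 4.36 − x)×3240
Column 2: 0.364×0 + 27.3×2810 + (z_c − 0.364 − 27.3)×3240
The z_c×3240 term appears on both sides and cancels. Collect the known terms of each column as K = Σ(ρt)_known − 3240 × (depth of known layers): K_1 = 8720 − 3240×4.36 = −5406.4; K_2 = 76713 − 3240×(0.364 + 27.3) = −12918.36.
Balance: K_1 − x×(3240 − 2870) = K_2, so x = (K_1 − K_2)/(3240 − 2870) = 7511.96/370 = 20.3 km.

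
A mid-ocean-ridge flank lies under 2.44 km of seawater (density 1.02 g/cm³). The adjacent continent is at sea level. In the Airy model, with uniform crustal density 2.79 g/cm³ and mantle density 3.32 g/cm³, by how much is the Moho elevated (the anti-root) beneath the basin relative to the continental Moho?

In Airy isostatic equilibrium: replacing crust with seawater at the top is compensated by replacing crust with mantle at the base: d (ρ_c − ρ_w) = a (ρ_m − ρ_c).
a = d (ρ_c − ρ_w)/(ρ_m − ρ_c) = 2.44 km × 1.77/0.53 = 8.15 km.

8.15 km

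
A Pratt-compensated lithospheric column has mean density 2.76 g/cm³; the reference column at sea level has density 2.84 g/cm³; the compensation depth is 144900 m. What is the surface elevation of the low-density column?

4200 m

ρ_ref D = ρ (D + h) → h = D (ρ_ref − ρ)/ρ.
h = 144900 m × (2.84 − 2.76)/2.76 = 4200 m.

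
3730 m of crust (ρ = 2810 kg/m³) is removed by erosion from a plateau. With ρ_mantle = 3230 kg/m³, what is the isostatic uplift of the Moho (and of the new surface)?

3240 m

Unloading: uplift u = e ρ_c/ρ_m = 3730 m × 2810/3230 = 3240 m.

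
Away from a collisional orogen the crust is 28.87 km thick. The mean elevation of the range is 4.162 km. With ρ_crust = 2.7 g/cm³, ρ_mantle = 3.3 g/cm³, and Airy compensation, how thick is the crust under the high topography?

51.8 km

Root depth r = h ρ_c / (ρ_m − ρ_c) = 4.162 km × 2.7 / 0.6 = 18.73 km.
Total thickness = T + h + r = 28.87 km + 4.162 km + 18.73 km = 51.8 km.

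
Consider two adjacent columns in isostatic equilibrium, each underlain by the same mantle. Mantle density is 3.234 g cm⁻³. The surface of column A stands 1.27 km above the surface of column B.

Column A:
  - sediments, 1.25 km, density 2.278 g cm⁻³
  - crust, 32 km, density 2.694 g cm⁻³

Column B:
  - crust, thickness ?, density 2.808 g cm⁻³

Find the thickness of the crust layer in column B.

33.7 km

Take the compensation level at the base of the deeper column (depth z_c below the surface of column A) and equate Σ ρ_i t_i down to z_c; mantle fills any gap and the z_c terms cancel.
Column A: 1.25×2.278 + 32×2.694 + (z_c − 33.25)×3.234
Column B: 1.27×0 + x×2.808 + (z_c − 1.27 − 0 − x)×3.234
The z_c×3.234 term appears on both sides and cancels. Collect the known terms of each column as K = Σ(ρt)_known − 3.234 × (depth of known layers): K_A = 89.0555 − 3.234×33.25 = −18.475; K_B = 0 − 3.234×(1.27 + 0) = −4.10718.
Balance: K_A = K_B − x×(3.234 − 2.808), so x = (K_B − K_A)/(3.234 − 2.808) = 14.3678/0.426 = 33.7 km.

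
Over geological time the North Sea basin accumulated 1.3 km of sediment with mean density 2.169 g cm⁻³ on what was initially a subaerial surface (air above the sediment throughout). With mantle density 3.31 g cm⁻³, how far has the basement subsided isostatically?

0.852 km

Subaerial load: s = t ρ_sed / ρ_m = 1.3 km × 2.169/3.31 = 0.852 km.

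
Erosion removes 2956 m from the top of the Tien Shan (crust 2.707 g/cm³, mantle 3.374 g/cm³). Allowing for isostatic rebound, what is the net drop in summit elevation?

Rebound u = e ρ_c/ρ_m = 2956 m × 2.707/3.374 = 2372 m.
Net surface drop = e − u = 2956 m − 2372 m = e (ρ_m − ρ_c)/ρ_m = 584 m.

584 m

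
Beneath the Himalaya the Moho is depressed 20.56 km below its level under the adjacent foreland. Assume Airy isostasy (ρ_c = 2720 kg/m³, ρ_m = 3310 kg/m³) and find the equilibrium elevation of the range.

4.46 km

By Archimedes' principle applied to the lithosphere: ρ_c h = (ρ_m − ρ_c) r.
h = r (ρ_m − ρ_c) / ρ_c = 20.56 km × (3310 − 2720) / 2720 = 4.46 km.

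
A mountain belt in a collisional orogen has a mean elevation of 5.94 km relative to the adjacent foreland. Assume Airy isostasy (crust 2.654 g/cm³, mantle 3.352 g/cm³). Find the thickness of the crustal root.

22.6 km

Balancing pressure at the compensation depth: the weight of the topography is balanced by the buoyancy of the root, ρ_c h = (ρ_m − ρ_c) r.
r = h · ρ_c / (ρ_m − ρ_c) = 5.94 km × 2.654 / (3.352 − 2.654) = 22.6 km.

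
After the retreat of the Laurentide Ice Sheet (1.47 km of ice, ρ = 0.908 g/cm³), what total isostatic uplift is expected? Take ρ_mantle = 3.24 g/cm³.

0.412 km

Removing the load lets mantle flow back in; uplift u satisfies ρ_ice t = ρ_m u.
u = t ρ_ice/ρ_m = 1.47 km × 0.908/3.24 = 0.412 km.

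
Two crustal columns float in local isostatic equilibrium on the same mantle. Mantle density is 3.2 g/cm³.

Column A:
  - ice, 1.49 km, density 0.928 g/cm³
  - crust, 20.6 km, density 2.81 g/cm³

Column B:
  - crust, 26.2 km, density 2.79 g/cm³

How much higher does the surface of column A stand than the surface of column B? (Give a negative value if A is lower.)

0.212 km

For any compensation level in the mantle, the mantle terms cancel and isostasy reduces to e = (Σt_A − Σt_B) − (Σ(ρt)_A − Σ(ρt)_B) / ρ_m.
Σt_A = 22.09 km; Σt_B = 26.2 km; Σ(ρt)_A = 59.26872; Σ(ρt)_B = 73.098 (in km·g/cm³).
e = (22.09 − 26.2) − (59.26872 − 73.098) / 3.2 = 0.212 km.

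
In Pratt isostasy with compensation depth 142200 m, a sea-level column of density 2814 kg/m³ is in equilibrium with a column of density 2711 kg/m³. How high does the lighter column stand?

ρ_ref D = ρ (D + h) → h = D (ρ_ref − ρ)/ρ.
h = 142200 m × (2814 − 2711)/2711 = 5400 m.

5400 m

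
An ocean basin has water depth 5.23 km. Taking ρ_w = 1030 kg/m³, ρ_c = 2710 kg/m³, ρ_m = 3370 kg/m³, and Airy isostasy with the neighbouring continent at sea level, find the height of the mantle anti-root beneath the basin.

Isostatic balance requires: replacing crust with seawater at the top is compensated by replacing crust with mantle at the base: d (ρ_c − ρ_w) = a (ρ_m − ρ_c).
a = d (ρ_c − ρ_w)/(ρ_m − ρ_c) = 5.23 km × 1680/660 = 13.3 km.

13.3 km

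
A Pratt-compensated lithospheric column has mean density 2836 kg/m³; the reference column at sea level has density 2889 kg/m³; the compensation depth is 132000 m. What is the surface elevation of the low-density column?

ρ_ref D = ρ (D + h) → h = D (ρ_ref − ρ)/ρ.
h = 132000 m × (2889 − 2836)/2836 = 2470 m.

2470 m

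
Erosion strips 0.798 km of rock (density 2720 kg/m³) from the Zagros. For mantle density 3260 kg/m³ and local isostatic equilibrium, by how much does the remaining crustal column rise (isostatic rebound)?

Unloading: uplift u = e ρ_c/ρ_m = 0.798 km × 2720/3260 = 0.666 km.

0.666 km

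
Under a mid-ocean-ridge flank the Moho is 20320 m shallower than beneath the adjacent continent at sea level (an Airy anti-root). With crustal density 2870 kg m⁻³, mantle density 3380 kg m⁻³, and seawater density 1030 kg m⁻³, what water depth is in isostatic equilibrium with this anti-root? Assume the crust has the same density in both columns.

Replacing a thickness d of crust by seawater at the top must be balanced by replacing crust with mantle at the base: d (ρ_c − ρ_w) = a (ρ_m − ρ_c).
d = a (ρ_m − ρ_c)/(ρ_c − ρ_w) = 20320 m × 510/1840 = 5630 m.

5630 m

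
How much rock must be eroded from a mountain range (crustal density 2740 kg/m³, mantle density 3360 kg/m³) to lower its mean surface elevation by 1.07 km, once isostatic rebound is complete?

5.8 km

Net drop Δ = e − u = e − e ρ_c/ρ_m = e (ρ_m − ρ_c)/ρ_m.
e = Δ ρ_m/(ρ_m − ρ_c) = 1.07 km × 3360/620 = 5.8 km.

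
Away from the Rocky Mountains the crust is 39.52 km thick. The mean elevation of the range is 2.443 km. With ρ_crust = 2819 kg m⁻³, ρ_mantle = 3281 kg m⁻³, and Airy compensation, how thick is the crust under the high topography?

56.9 km

Root depth r = h ρ_c / (ρ_m − ρ_c) = 2.443 km × 2819 / 462 = 14.91 km.
Total thickness = T + h + r = 39.52 km + 2.443 km + 14.91 km = 56.9 km.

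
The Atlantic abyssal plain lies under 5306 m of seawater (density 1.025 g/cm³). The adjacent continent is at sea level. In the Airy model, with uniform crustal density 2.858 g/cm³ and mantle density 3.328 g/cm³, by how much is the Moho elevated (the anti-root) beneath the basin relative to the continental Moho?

20700 m

In Airy isostatic equilibrium: replacing crust with seawater at the top is compensated by replacing crust with mantle at the base: d (ρ_c − ρ_w) = a (ρ_m − ρ_c).
a = d (ρ_c − ρ_w)/(ρ_m − ρ_c) = 5306 m × 1.833/0.47 = 20700 m.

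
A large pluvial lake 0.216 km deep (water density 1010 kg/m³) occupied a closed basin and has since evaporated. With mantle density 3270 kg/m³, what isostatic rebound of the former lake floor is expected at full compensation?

u = d ρ_w/ρ_m = 0.216 km × 1010/3270 = 0.0667 km.

0.0667 km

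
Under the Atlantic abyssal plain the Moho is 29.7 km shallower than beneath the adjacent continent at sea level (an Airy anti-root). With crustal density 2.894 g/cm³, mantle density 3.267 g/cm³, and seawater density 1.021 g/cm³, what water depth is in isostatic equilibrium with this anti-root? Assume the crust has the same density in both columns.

5.91 km

Replacing a thickness d of crust by seawater at the top must be balanced by replacing crust with mantle at the base: d (ρ_c − ρ_w) = a (ρ_m − ρ_c).
d = a (ρ_m − ρ_c)/(ρ_c − ρ_w) = 29.7 km × 0.373/1.873 = 5.91 km.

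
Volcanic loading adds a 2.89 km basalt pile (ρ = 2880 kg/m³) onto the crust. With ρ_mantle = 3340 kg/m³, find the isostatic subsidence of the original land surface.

2.49 km

Subaerial loading: s = t ρ_load / ρ_m.
s = 2.89 km × 2880/3340 = 2.49 km.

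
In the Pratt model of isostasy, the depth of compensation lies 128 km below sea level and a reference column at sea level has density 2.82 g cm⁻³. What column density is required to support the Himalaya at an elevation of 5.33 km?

2.71 g cm⁻³

Pratt balance: ρ_ref D = ρ (D + h).
ρ = ρ_ref D/(D + h) = 2.82 × 128 km/(128 km + 5.33 km) = 2.71 g cm⁻³.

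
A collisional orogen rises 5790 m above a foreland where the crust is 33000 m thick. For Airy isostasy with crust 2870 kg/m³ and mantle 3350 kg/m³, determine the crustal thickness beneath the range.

73400 m

Root depth r = h ρ_c / (ρ_m − ρ_c) = 5790 m × 2870 / 480 = 34620 m.
Total thickness = T + h + r = 33000 m + 5790 m + 34620 m = 73400 m.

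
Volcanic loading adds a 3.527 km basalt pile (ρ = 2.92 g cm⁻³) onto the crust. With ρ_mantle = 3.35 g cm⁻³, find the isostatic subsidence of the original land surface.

3.07 km

Subaerial loading: s = t ρ_load / ρ_m.
s = 3.527 km × 2.92/3.35 = 3.07 km.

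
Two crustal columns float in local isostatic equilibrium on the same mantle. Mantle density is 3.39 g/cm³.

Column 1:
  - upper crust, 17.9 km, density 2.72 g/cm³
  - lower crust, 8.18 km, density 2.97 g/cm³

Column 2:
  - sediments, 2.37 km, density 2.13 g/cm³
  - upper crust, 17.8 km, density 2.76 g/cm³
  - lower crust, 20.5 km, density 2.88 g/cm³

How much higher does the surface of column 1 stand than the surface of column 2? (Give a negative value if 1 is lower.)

For any compensation level in the mantle, the mantle terms cancel and isostasy reduces to e = (Σt_1 − Σt_2) − (Σ(ρt)_1 − Σ(ρt)_2) / ρ_m.
Σt_1 = 26.08 km; Σt_2 = 40.67 km; Σ(ρt)_1 = 72.9826; Σ(ρt)_2 = 113.2161 (in km·g/cm³).
e = (26.08 − 40.67) − (72.9826 − 113.2161) / 3.39 = −2.72 km.

−2.72 km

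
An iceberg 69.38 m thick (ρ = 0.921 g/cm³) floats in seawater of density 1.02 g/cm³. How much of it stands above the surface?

Floating equilibrium: submerged depth d = t ρ_obj/ρ_fluid = 69.38 m × 0.921/1.02 = 62.65 m.
Freeboard = t − d = 69.38 m − 62.65 m = 6.73 m.

6.73 m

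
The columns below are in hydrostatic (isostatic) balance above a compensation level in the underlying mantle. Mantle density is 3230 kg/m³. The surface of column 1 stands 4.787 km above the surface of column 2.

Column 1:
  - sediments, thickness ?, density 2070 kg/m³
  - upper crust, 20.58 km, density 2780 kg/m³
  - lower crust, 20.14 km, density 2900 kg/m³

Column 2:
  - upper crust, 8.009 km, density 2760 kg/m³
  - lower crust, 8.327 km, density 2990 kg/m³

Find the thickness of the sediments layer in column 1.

4.58 km

Take the compensation level at the base of the deeper column (depth z_c below the surface of column 1) and equate Σ ρ_i t_i down to z_c; mantle fills any gap and the z_c terms cancel.
Column 1: x×2070 + 20.58×2780 + 20.14×2900 + (z_c − 40.72 − x)×3230
Column 2: 4.787×0 + 8.009×2760 + 8.327×2990 + (z_c − 4.787 − 16.336)×3230
The z_c×3230 term appears on both sides and cancels. Collect the known terms of each column as K = Σ(ρt)_known − 3230 × (depth of known layers): K_1 = 115618.4 − 3230×40.72 = −15907.2; K_2 = 47002.57 − 3230×(4.787 + 16.336) = −21224.72.
Balance: K_1 − x×(3230 − 2070) = K_2, so x = (K_1 − K_2)/(3230 − 2070) = 5317.52/1160 = 4.58 km.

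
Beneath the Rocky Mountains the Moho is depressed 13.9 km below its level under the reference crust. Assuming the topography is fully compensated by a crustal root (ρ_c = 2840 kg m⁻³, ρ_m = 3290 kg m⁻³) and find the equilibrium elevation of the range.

2.2 km

In Airy isostatic equilibrium: ρ_c h = (ρ_m − ρ_c) r.
h = r (ρ_m − ρ_c) / ρ_c = 13.9 km × (3290 − 2840) / 2840 = 2.2 km.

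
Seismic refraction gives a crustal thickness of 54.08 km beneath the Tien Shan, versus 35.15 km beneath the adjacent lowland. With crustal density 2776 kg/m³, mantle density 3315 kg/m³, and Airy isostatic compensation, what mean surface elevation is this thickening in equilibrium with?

Excess crust Δ = 54.08 km − 35.15 km = 18.93 km, split between elevation h and root r with h + r = Δ.
Airy balance ρ_c h = (ρ_m − ρ_c) r gives r = h ρ_c/(ρ_m − ρ_c), so h (1 + ρ_c/(ρ_m − ρ_c)) = Δ, i.e. h = Δ (ρ_m − ρ_c)/ρ_m.
h = 18.93 km × 539/3315 = 3.08 km.

3.08 km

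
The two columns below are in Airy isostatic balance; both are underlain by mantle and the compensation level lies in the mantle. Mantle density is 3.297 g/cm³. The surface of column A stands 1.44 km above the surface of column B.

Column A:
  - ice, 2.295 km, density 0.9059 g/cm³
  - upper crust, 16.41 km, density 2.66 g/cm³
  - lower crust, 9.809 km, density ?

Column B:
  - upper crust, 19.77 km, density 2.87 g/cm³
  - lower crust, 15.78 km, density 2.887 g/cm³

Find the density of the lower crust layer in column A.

Take the compensation level at the base of the deeper column (depth z_c below the surface of column A) and equate Σ ρ_i t_i down to z_c; mantle fills any gap and the z_c terms cancel.
Column A: 2.295×0.9059 + 16.41×2.66 + 9.809×ρ + (z_c − 28.514)×3.297
Column B: 1.44×0 + 19.77×2.87 + 15.78×2.887 + (z_c − 1.44 − 35.55)×3.297
The z_c×3.297 term appears on both sides and cancels. Collect the known terms of each column as K = Σ(ρt)_known − 3.297 × (depth of known layers): K_A = 45.7296405 − 3.297×28.514 = −48.2810175; K_B = 102.29676 − 3.297×(1.44 + 35.55) = −19.65927.
Balance: K_A + 9.809×ρ = K_B, so ρ = (K_B − K_A)/9.809 = 28.6217/9.809 = 2.92 g/cm³.

2.92 g/cm³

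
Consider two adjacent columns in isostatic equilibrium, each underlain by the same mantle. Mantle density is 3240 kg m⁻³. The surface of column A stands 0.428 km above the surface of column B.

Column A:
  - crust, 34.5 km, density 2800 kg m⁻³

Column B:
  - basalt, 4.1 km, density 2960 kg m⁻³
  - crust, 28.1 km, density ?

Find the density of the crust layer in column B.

Take the compensation level at the base of the deeper column (depth z_c below the surface of column A) and equate Σ ρ_i t_i down to z_c; mantle fills any gap and the z_c terms cancel.
Column A: 34.5×2800 + (z_c − 34.5)×3240
Column B: 0.428×0 + 4.1×2960 + 28.1×ρ + (z_c − 0.428 − 32.2)×3240
The z_c×3240 term appears on both sides and cancels. Collect the known terms of each column as K = Σ(ρt)_known − 3240 × (depth of known layers): K_A = 96600 − 3240×34.5 = −15180; K_B = 12136 − 3240×(0.428 + 32.2) = −93578.72.
Balance: K_A = K_B + 28.1×ρ, so ρ = (K_A − K_B)/28.1 = 78398.7/28.1 = 2790 kg m⁻³.

2790 kg m⁻³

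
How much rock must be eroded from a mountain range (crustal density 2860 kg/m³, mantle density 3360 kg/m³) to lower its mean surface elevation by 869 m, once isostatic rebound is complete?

Net drop Δ = e − u = e − e ρ_c/ρ_m = e (ρ_m − ρ_c)/ρ_m.
e = Δ ρ_m/(ρ_m − ρ_c) = 869 m × 3360/500 = 5840 m.

5840 m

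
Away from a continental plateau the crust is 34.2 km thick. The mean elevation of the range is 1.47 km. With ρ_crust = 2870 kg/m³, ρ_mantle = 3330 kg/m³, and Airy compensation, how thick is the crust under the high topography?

Root depth r = h ρ_c / (ρ_m − ρ_c) = 1.47 km × 2870 / 460 = 9.172 km.
Total thickness = T + h + r = 34.2 km + 1.47 km + 9.172 km = 44.8 km.

44.8 km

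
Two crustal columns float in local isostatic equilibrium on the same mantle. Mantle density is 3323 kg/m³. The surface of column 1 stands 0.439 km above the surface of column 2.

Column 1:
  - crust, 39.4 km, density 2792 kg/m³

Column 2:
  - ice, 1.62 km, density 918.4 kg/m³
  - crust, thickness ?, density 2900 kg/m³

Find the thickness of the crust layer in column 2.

36.8 km

Take the compensation level at the base of the deeper column (depth z_c below the surface of column 1) and equate Σ ρ_i t_i down to z_c; mantle fills any gap and the z_c terms cancel.
Column 1: 39.4×2792 + (z_c − 39.4)×3323
Column 2: 0.439×0 + 1.62×918.4 + x×2900 + (z_c − 0.439 − 1.62 − x)×3323
The z_c×3323 term appears on both sides and cancels. Collect the known terms of each column as K = Σ(ρt)_known − 3323 × (depth of known layers): K_1 = 110004.8 − 3323×39.4 = −20921.4; K_2 = 1487.808 − 3323×(0.439 + 1.62) = −5354.249.
Balance: K_1 = K_2 − x×(3323 − 2900), so x = (K_2 − K_1)/(3323 − 2900) = 15567.2/423 = 36.8 km.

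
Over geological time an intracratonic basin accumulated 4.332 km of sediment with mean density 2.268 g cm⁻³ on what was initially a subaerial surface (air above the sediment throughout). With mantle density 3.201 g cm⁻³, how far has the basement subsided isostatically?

Subaerial load: s = t ρ_sed / ρ_m = 4.332 km × 2.268/3.201 = 3.07 km.

3.07 km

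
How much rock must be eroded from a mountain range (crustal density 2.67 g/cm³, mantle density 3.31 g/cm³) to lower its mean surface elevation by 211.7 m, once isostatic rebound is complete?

1090 m

Net drop Δ = e − u = e − e ρ_c/ρ_m = e (ρ_m − ρ_c)/ρ_m.
e = Δ ρ_m/(ρ_m − ρ_c) = 211.7 m × 3.31/0.64 = 1090 m.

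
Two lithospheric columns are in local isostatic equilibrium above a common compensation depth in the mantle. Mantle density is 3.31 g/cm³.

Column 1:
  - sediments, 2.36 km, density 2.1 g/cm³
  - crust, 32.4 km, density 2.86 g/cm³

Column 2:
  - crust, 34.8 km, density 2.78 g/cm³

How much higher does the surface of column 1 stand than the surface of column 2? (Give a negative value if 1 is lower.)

−0.305 km

For any compensation level in the mantle, the mantle terms cancel and isostasy reduces to e = (Σt_1 − Σt_2) − (Σ(ρt)_1 − Σ(ρt)_2) / ρ_m.
Σt_1 = 34.76 km; Σt_2 = 34.8 km; Σ(ρt)_1 = 97.62; Σ(ρt)_2 = 96.744 (in km·g/cm³).
e = (34.76 − 34.8) − (97.62 − 96.744) / 3.31 = −0.305 km.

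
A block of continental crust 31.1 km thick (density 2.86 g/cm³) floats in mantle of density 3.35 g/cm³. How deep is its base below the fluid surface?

26.6 km

Draft d = t ρ_obj/ρ_fluid = 31.1 km × 2.86/3.35 = 26.6 km.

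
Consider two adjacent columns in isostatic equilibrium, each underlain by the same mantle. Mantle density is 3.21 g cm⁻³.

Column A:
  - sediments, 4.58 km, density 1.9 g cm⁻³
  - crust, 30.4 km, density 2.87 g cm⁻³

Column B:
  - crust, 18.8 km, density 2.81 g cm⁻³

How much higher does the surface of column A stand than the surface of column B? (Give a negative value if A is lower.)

For any compensation level in the mantle, the mantle terms cancel and isostasy reduces to e = (Σt_A − Σt_B) − (Σ(ρt)_A − Σ(ρt)_B) / ρ_m.
Σt_A = 34.98 km; Σt_B = 18.8 km; Σ(ρt)_A = 95.95; Σ(ρt)_B = 52.828 (in km·g cm⁻³).
e = (34.98 − 18.8) − (95.95 − 52.828) / 3.21 = 2.75 km.

2.75 km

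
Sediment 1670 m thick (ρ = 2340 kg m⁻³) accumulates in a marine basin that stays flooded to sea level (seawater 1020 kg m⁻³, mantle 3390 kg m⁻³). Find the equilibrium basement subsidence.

930 m

Submarine loading: the sediment displaces seawater, and the subsidence is in turn flooded, so s (ρ_m − ρ_w) = t (ρ_sed − ρ_w).
s = 1670 m × (2340 − 1020) / (3390 − 1020) = 930 m.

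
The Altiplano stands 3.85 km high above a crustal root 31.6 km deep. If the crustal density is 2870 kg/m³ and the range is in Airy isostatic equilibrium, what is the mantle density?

3220 kg/m³

Airy balance: ρ_c h = (ρ_m − ρ_c) r → ρ_m = ρ_c (1 + h/r).
ρ_m = 2870 × (1 + 3.85 km/31.6 km) = 3220 kg/m³.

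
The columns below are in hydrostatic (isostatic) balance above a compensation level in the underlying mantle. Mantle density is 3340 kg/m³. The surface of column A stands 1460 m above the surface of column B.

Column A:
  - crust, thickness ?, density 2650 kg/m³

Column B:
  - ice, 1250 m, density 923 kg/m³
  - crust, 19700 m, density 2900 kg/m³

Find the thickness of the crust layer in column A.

24000 m

Take the compensation level at the base of the deeper column (depth z_c below the surface of column A) and equate Σ ρ_i t_i down to z_c; mantle fills any gap and the z_c terms cancel.
Column A: x×2650 + (z_c − 0 − x)×3340
Column B: 1460×0 + 1250×923 + 19700×2900 + (z_c − 1460 − 20950)×3340
The z_c×3340 term appears on both sides and cancels. Collect the known terms of each column as K = Σ(ρt)_known − 3340 × (depth of known layers): K_A = 0 − 3340×0 = 0; K_B = 58283750 − 3340×(1460 + 20950) = −16565650.
Balance: K_A − x×(3340 − 2650) = K_B, so x = (K_A − K_B)/(3340 − 2650) = 16565600/690 = 24000 m.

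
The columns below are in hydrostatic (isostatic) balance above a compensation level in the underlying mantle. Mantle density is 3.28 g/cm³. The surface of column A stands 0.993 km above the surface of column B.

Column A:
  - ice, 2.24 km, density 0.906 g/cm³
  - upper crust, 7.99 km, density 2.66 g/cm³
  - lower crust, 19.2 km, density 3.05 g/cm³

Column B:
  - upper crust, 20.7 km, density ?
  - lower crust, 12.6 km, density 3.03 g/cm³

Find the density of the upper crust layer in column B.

Take the compensation level at the base of the deeper column (depth z_c below the surface of column A) and equate Σ ρ_i t_i down to z_c; mantle fills any gap and the z_c terms cancel.
Column A: 2.24×0.906 + 7.99×2.66 + 19.2×3.05 + (z_c − 29.43)×3.28
Column B: 0.993×0 + 20.7×ρ + 12.6×3.03 + (z_c − 0.993 − 33.3)×3.28
The z_c×3.28 term appears on both sides and cancels. Collect the known terms of each column as K = Σ(ρt)_known − 3.28 × (depth of known layers): K_A = 81.84284 − 3.28×29.43 = −14.68756; K_B = 38.178 − 3.28×(0.993 + 33.3) = −74.30304.
Balance: K_A = K_B + 20.7×ρ, so ρ = (K_A − K_B)/20.7 = 59.6155/20.7 = 2.88 g/cm³.

2.88 g/cm³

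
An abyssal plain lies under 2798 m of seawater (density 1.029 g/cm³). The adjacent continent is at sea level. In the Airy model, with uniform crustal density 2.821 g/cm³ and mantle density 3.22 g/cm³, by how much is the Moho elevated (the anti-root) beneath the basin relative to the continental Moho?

12600 m

For local isostatic compensation: replacing crust with seawater at the top is compensated by replacing crust with mantle at the base: d (ρ_c − ρ_w) = a (ρ_m − ρ_c).
a = d (ρ_c − ρ_w)/(ρ_m − ρ_c) = 2798 m × 1.792/0.399 = 12600 m.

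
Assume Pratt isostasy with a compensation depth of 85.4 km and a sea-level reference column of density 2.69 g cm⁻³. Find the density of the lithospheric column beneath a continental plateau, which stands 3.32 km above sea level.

2.59 g cm⁻³

Pratt balance: ρ_ref D = ρ (D + h).
ρ = ρ_ref D/(D + h) = 2.69 × 85.4 km/(85.4 km + 3.32 km) = 2.59 g cm⁻³.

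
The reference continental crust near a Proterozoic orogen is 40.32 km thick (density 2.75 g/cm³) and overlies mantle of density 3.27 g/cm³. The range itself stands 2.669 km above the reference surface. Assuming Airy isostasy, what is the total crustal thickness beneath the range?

Root depth r = h ρ_c / (ρ_m − ρ_c) = 2.669 km × 2.75 / 0.52 = 14.11 km.
Total thickness = T + h + r = 40.32 km + 2.669 km + 14.11 km = 57.1 km.

57.1 km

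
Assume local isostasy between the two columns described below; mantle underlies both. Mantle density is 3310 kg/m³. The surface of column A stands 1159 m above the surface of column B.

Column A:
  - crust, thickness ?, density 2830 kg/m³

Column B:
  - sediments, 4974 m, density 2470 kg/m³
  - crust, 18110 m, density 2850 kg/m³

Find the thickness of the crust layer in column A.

Take the compensation level at the base of the deeper column (depth z_c below the surface of column A) and equate Σ ρ_i t_i down to z_c; mantle fills any gap and the z_c terms cancel.
Column A: x×2830 + (z_c − 0 − x)×3310
Column B: 1159×0 + 4974×2470 + 18110×2850 + (z_c − 1159 − 23084)×3310
The z_c×3310 term appears on both sides and cancels. Collect the known terms of each column as K = Σ(ρt)_known − 3310 × (depth of known layers): K_A = 0 − 3310×0 = 0; K_B = 63899280 − 3310×(1159 + 23084) = −16345050.
Balance: K_A − x×(3310 − 2830) = K_B, so x = (K_A − K_B)/(3310 − 2830) = 16345000/480 = 34100 m.

34100 m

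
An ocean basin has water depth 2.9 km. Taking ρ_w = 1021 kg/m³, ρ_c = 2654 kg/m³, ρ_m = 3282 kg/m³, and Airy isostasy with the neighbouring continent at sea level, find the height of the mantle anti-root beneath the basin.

7.54 km

By Archimedes' principle applied to the lithosphere: replacing crust with seawater at the top is compensated by replacing crust with mantle at the base: d (ρ_c − ρ_w) = a (ρ_m − ρ_c).
a = d (ρ_c − ρ_w)/(ρ_m − ρ_c) = 2.9 km × 1633/628 = 7.54 km.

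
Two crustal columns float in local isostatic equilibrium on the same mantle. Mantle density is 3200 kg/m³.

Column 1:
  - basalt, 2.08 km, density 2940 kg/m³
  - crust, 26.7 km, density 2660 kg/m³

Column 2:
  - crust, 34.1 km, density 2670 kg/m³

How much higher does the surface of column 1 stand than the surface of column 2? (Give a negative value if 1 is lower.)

For any compensation level in the mantle, the mantle terms cancel and isostasy reduces to e = (Σt_1 − Σt_2) − (Σ(ρt)_1 − Σ(ρt)_2) / ρ_m.
Σt_1 = 28.78 km; Σt_2 = 34.1 km; Σ(ρt)_1 = 77137.2; Σ(ρt)_2 = 91047 (in km·kg/m³).
e = (28.78 − 34.1) − (77137.2 − 91047) / 3200 = −0.973 km.

−0.973 km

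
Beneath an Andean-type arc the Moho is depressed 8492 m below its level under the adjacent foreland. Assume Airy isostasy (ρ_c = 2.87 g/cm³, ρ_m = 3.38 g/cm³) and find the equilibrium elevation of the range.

Balancing pressure at the compensation depth: ρ_c h = (ρ_m − ρ_c) r.
h = r (ρ_m − ρ_c) / ρ_c = 8492 m × (3.38 − 2.87) / 2.87 = 1510 m.

1510 m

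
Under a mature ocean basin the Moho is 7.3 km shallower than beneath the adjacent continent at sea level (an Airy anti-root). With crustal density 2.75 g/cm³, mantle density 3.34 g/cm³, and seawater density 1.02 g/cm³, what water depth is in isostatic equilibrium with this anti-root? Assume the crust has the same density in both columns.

Replacing a thickness d of crust by seawater at the top must be balanced by replacing crust with mantle at the base: d (ρ_c − ρ_w) = a (ρ_m − ρ_c).
d = a (ρ_m − ρ_c)/(ρ_c − ρ_w) = 7.3 km × 0.59/1.73 = 2.49 km.

2.49 km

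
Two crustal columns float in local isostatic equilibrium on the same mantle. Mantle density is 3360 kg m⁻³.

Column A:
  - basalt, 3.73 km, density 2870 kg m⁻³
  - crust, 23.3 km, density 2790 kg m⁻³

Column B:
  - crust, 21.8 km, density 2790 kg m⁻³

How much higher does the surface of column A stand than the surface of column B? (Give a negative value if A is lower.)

For any compensation level in the mantle, the mantle terms cancel and isostasy reduces to e = (Σt_A − Σt_B) − (Σ(ρt)_A − Σ(ρt)_B) / ρ_m.
Σt_A = 27.03 km; Σt_B = 21.8 km; Σ(ρt)_A = 75712.1; Σ(ρt)_B = 60822 (in km·kg m⁻³).
e = (27.03 − 21.8) − (75712.1 − 60822) / 3360 = 0.798 km.

0.798 km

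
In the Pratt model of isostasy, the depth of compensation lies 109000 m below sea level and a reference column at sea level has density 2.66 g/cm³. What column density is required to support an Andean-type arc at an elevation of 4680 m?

2.55 g/cm³

Pratt balance: ρ_ref D = ρ (D + h).
ρ = ρ_ref D/(D + h) = 2.66 × 109000 m/(109000 m + 4680 m) = 2.55 g/cm³.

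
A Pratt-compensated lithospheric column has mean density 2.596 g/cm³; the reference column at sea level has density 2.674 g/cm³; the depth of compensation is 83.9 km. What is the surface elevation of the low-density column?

ρ_ref D = ρ (D + h) → h = D (ρ_ref − ρ)/ρ.
h = 83.9 km × (2.674 − 2.596)/2.596 = 2.52 km.

2.52 km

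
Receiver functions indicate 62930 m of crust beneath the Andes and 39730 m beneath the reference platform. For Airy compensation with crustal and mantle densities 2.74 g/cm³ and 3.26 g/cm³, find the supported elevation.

3700 m

Excess crust Δ = 62930 m − 39730 m = 23200 m, split between elevation h and root r with h + r = Δ.
Airy balance ρ_c h = (ρ_m − ρ_c) r gives r = h ρ_c/(ρ_m − ρ_c), so h (1 + ρ_c/(ρ_m − ρ_c)) = Δ, i.e. h = Δ (ρ_m − ρ_c)/ρ_m.
h = 23200 m × 0.52/3.26 = 3700 m.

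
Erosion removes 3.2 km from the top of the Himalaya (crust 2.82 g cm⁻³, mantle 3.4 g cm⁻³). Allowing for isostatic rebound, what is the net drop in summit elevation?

0.546 km

Rebound u = e ρ_c/ρ_m = 3.2 km × 2.82/3.4 = 2.654 km.
Net surface drop = e − u = 3.2 km − 2.654 km = e (ρ_m − ρ_c)/ρ_m = 0.546 km.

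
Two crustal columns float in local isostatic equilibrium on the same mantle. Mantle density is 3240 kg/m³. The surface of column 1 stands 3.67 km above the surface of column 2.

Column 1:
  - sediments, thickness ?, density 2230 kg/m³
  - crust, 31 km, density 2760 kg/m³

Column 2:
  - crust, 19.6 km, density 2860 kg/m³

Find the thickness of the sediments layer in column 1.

4.41 km

Take the compensation level at the base of the deeper column (depth z_c below the surface of column 1) and equate Σ ρ_i t_i down to z_c; mantle fills any gap and the z_c terms cancel.
Column 1: x×2230 + 31×2760 + (z_c − 31 − x)×3240
Column 2: 3.67×0 + 19.6×2860 + (z_c − 3.67 − 19.6)×3240
The z_c×3240 term appears on both sides and cancels. Collect the known terms of each column as K = Σ(ρt)_known − 3240 × (depth of known layers): K_1 = 85560 − 3240×31 = −14880; K_2 = 56056 − 3240×(3.67 + 19.6) = −19338.8.
Balance: K_1 − x×(3240 − 2230) = K_2, so x = (K_1 − K_2)/(3240 − 2230) = 4458.8/1010 = 4.41 km.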